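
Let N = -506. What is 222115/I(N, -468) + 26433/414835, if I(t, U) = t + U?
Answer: -92115330283/404049290 ≈ -227.98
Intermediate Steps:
I(t, U) = U + t
222115/I(N, -468) + 26433/414835 = 222115/(-468 - 506) + 26433/414835 = 222115/(-974) + 26433*(1/414835) = 222115*(-1/974) + 26433/414835 = -222115/974 + 26433/414835 = -92115330283/404049290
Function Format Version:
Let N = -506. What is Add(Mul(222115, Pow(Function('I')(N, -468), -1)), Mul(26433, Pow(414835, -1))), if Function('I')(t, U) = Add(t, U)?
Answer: Rational(-92115330283, 404049290) ≈ -227.98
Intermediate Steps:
Function('I')(t, U) = Add(U, t)
Add(Mul(222115, Pow(Function('I')(N, -468), -1)), Mul(26433, Pow(414835, -1))) = Add(Mul(222115, Pow(Add(-468, -506), -1)), Mul(26433, Pow(414835, -1))) = Add(Mul(222115, Pow(-974, -1)), Mul(26433, Rational(1, 414835))) = Add(Mul(222115, Rational(-1, 974)), Rational(26433, 414835)) = Add(Rational(-222115, 974), Rational(26433, 414835)) = Rational(-92115330283, 404049290)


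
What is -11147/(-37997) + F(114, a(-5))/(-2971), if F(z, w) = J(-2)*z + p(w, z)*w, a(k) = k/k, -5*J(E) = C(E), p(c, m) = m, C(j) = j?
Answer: 135267079/564445435 ≈ 0.23965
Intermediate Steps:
J(E) = -E/5
a(k) = 1
F(z, w) = 2*z/5 + w*z (F(z, w) = (-⅕*(-2))*z + z*w = 2*z/5 + w*z)
-11147/(-37997) + F(114, a(-5))/(-2971) = -11147/(-37997) + ((⅕)*114*(2 + 5*1))/(-2971) = -11147*(-1/37997) + ((⅕)*114*(2 + 5))*(-1/2971) = 11147/37997 + ((⅕)*114*7)*(-1/2971) = 11147/37997 + (798/5)*(-1/2971) = 11147/37997 - 798/14855 = 135267079/564445435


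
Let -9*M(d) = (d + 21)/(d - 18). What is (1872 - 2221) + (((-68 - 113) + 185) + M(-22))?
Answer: -124201/360 ≈ -345.00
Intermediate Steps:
M(d) = -(21 + d)/(9*(-18 + d)) (M(d) = -(d + 21)/(9*(d - 18)) = -(21 + d)/(9*(-18 + d)))
(1872 - 2221) + (((-68 - 113) + 185) + M(-22)) = (1872 - 2221) + (((-68 - 113) + 185) + (-21 - 1*(-22))/(9*(-18 - 22))) = -349 + ((-181 + 185) + (⅑)*(-21 + 22)/(-40)) = -349 + (4 + (⅑)*(-1/40)*1) = -349 + (4 - 1/360) = -349 + 1439/360 = -124201/360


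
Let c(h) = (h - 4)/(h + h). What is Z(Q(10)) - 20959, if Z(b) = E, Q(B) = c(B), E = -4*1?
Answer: -20963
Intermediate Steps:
c(h) = (-4 + h)/(2*h) (c(h) = (-4 + h)/((2*h)) = (-4 + h)*(1/(2*h)) = (-4 + h)/(2*h))
E = -4
Q(B) = (-4 + B)/(2*B)
Z(b) = -4
Z(Q(10)) - 20959 = -4 - 20959 = -20963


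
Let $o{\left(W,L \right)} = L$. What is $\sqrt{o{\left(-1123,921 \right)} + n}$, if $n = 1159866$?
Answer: $\sqrt{1160787} \approx 1077.4$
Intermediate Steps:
$\sqrt{o{\left(-1123,921 \right)} + n} = \sqrt{921 + 1159866} = \sqrt{1160787}$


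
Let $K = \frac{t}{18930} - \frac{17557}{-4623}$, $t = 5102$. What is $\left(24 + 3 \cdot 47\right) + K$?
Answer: $\frac{2465941651}{14585565} \approx 169.07$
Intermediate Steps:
$K = \frac{59323426}{14585565}$ ($K = \frac{5102}{18930} - \frac{17557}{-4623} = 5102 \cdot \frac{1}{18930} - - \frac{17557}{4623} = \frac{2551}{9465} + \frac{17557}{4623} = \frac{59323426}{14585565} \approx 4.0673$)
$\left(24 + 3 \cdot 47\right) + K = \left(24 + 3 \cdot 47\right) + \frac{59323426}{14585565} = \left(24 + 141\right) + \frac{59323426}{14585565} = 165 + \frac{59323426}{14585565} = \frac{2465941651}{14585565}$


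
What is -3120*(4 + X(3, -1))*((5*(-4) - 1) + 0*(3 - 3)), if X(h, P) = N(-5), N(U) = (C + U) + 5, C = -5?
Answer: -65520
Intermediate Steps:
N(U) = U (N(U) = (-5 + U) + 5 = U)
X(h, P) = -5
-3120*(4 + X(3, -1))*((5*(-4) - 1) + 0*(3 - 3)) = -3120*(4 - 5)*((5*(-4) - 1) + 0*(3 - 3)) = -(-3120)*((-20 - 1) + 0*0) = -(-3120)*(-21 + 0) = -(-3120)*(-21) = -3120*21 = -65520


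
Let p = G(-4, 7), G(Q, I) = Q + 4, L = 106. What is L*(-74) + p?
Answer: -7844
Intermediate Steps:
G(Q, I) = 4 + Q
p = 0 (p = 4 - 4 = 0)
L*(-74) + p = 106*(-74) + 0 = -7844 + 0 = -7844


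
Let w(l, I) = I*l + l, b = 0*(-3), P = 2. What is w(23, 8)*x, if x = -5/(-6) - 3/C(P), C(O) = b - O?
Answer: 483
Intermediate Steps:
b = 0
C(O) = -O (C(O) = 0 - O = -O)
w(l, I) = l + I*l
x = 7/3 (x = -5/(-6) - 3/((-1*2)) = -5*(-1/6) - 3/(-2) = 5/6 - 3*(-1/2) = 5/6 + 3/2 = 7/3 ≈ 2.3333)
w(23, 8)*x = (23*(1 + 8))*(7/3) = (23*9)*(7/3) = 207*(7/3) = 483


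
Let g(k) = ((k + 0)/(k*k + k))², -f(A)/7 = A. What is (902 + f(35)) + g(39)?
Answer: 1051201/1600 ≈ 657.00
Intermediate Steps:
f(A) = -7*A
g(k) = k²/(k + k²)² (g(k) = (k/(k² + k))² = (k/(k + k²))² = k²/(k + k²)²)
(902 + f(35)) + g(39) = (902 - 7*35) + (1 + 39)⁻² = (902 - 245) + 40⁻² = 657 + 1/1600 = 1051201/1600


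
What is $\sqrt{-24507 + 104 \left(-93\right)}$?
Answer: $i \sqrt{34179} \approx 184.88 i$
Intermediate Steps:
$\sqrt{-24507 + 104 \left(-93\right)} = \sqrt{-24507 - 9672} = \sqrt{-34179} = i \sqrt{34179}$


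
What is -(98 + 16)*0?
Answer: 0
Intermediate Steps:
-(98 + 16)*0 = -114*0 = -1*0 = 0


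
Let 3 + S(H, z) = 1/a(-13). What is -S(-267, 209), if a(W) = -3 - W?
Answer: 29/10 ≈ 2.9000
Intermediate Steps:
S(H, z) = -29/10 (S(H, z) = -3 + 1/(-3 - 1*(-13)) = -3 + 1/(-3 + 13) = -3 + 1/10 = -29/10)
-S(-267, 209) = -1*(-29/10) = 29/10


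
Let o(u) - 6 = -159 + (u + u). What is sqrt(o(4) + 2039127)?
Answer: sqrt(2038982) ≈ 1427.9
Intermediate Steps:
o(u) = -153 + 2*u (o(u) = 6 + (-159 + (u + u)) = 6 + (-159 + 2*u) = -153 + 2*u)
sqrt(o(4) + 2039127) = sqrt((-153 + 2*4) + 2039127) = sqrt((-153 + 8) + 2039127) = sqrt(-145 + 2039127) = sqrt(2038982)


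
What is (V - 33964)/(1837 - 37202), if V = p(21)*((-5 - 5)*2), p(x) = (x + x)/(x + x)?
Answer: 33984/35365 ≈ 0.96095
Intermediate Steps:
p(x) = 1 (p(x) = (2*x)/((2*x)) = (2*x)*(1/(2*x)) = 1)
V = -20 (V = 1*((-5 - 5)*2) = 1*(-10*2) = 1*(-20) = -20)
(V - 33964)/(1837 - 37202) = (-20 - 33964)/(1837 - 37202) = -33984/(-35365) = -33984*(-1/35365) = 33984/35365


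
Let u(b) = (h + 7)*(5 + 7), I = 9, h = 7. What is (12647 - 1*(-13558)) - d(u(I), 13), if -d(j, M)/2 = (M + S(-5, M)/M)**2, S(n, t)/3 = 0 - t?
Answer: 26405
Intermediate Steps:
S(n, t) = -3*t (S(n, t) = 3*(0 - t) = 3*(-t) = -3*t)
u(b) = 168 (u(b) = (7 + 7)*(5 + 7) = 14*12 = 168)
d(j, M) = -2*(-3 + M)**2 (d(j, M) = -2*(M + (-3*M)/M)**2 = -2*(M - 3)**2 = -2*(-3 + M)**2)
(12647 - 1*(-13558)) - d(u(I), 13) = (12647 - 1*(-13558)) - (-2)*(-3 + 13)**2 = (12647 + 13558) - (-2)*10**2 = 26205 - (-2)*100 = 26205 - 1*(-200) = 26205 + 200 = 26405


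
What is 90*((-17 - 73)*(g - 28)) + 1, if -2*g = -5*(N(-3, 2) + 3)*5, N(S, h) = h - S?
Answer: -583199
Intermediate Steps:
g = 100 (g = -(-5)*((2 - 1*(-3)) + 3)*5/2 = -(-5)*((2 + 3) + 3)*5/2 = -(-5)*(5 + 3)*5/2 = -(-5)*8*5/2 = -(-5)*40/2 = -1/2*(-200) = 100)
90*((-17 - 73)*(g - 28)) + 1 = 90*((-17 - 73)*(100 - 28)) + 1 = 90*(-90*72) + 1 = 90*(-6480) + 1 = -583200 + 1 = -583199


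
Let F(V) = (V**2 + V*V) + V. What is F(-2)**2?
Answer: 36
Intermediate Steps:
F(V) = V + 2*V**2 (F(V) = (V**2 + V**2) + V = 2*V**2 + V = V + 2*V**2)
F(-2)**2 = (-2*(1 + 2*(-2)))**2 = (-2*(1 - 4))**2 = (-2*(-3))**2 = 6**2 = 36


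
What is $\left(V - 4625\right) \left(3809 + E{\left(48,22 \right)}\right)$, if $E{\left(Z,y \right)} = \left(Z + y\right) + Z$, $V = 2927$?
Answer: $-6668046$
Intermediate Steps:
$E{\left(Z,y \right)} = y + 2 Z$
$\left(V - 4625\right) \left(3809 + E{\left(48,22 \right)}\right) = \left(2927 - 4625\right) \left(3809 + \left(22 + 2 \cdot 48\right)\right) = - 1698 \left(3809 + \left(22 + 96\right)\right) = - 1698 \left(3809 + 118\right) = \left(-1698\right) 3927 = -6668046$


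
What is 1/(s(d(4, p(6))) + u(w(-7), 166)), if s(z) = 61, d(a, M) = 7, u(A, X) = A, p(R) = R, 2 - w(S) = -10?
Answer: 1/73 ≈ 0.013699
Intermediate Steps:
w(S) = 12 (w(S) = 2 - 1*(-10) = 2 + 10 = 12)
1/(s(d(4, p(6))) + u(w(-7), 166)) = 1/(61 + 12) = 1/73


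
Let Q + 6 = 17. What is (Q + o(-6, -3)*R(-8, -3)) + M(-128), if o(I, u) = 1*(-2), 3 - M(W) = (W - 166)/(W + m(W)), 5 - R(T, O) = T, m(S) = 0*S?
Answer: -915/64 ≈ -14.297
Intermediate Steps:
Q = 11 (Q = -6 + 17 = 11)
m(S) = 0
R(T, O) = 5 - T
M(W) = 3 - (-166 + W)/W (M(W) = 3 - (W - 166)/(W + 0) = 3 - (-166 + W)/W)
o(I, u) = -2
(Q + o(-6, -3)*R(-8, -3)) + M(-128) = (11 - 2*(5 - 1*(-8))) + (2 + 166/(-128)) = (11 - 2*(5 + 8)) + (2 + 166*(-1/128)) = (11 - 2*13) + (2 - 83/64) = (11 - 26) + 45/64 = -15 + 45/64 = -915/64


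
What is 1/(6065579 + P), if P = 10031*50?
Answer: 1/6567129 ≈ 1.5227e-7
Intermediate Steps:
P = 501550
1/(6065579 + P) = 1/(6065579 + 501550) = 1/6567129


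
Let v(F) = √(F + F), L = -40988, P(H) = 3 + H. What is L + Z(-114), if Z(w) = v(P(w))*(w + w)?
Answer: -40988 - 228*I*√222 ≈ -40988.0 - 3397.1*I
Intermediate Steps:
v(F) = √2*√F (v(F) = √(2*F) = √2*√F)
Z(w) = 2*w*√2*√(3 + w) (Z(w) = (√2*√(3 + w))*(w + w) = (√2*√(3 + w))*(2*w) = 2*w*√2*√(3 + w))
L + Z(-114) = -40988 + 2*(-114)*√(6 + 2*(-114)) = -40988 + 2*(-114)*√(6 - 228) = -40988 + 2*(-114)*√(-222) = -40988 + 2*(-114)*(I*√222) = -40988 - 228*I*√222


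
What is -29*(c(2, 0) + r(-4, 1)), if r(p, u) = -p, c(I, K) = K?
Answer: -116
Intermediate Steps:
-29*(c(2, 0) + r(-4, 1)) = -29*(0 - 1*(-4)) = -29*(0 + 4) = -29*4 = -116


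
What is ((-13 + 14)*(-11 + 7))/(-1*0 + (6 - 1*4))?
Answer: -2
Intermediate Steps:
((-13 + 14)*(-11 + 7))/(-1*0 + (6 - 1*4)) = (1*(-4))/(0 + (6 - 4)) = -4/(0 + 2) = -4/2 = (1/2)*(-4) = -2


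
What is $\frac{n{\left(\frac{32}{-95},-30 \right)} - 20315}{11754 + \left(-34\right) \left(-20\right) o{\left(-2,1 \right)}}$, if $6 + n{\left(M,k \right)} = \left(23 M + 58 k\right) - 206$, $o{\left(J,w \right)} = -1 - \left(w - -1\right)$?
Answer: $- \frac{705367}{307610} \approx -2.2931$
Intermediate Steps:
$o{\left(J,w \right)} = -2 - w$ ($o{\left(J,w \right)} = -1 - \left(w + 1\right) = -1 - \left(1 + w\right) = -2 - w$)
$n{\left(M,k \right)} = -212 + 23 M + 58 k$ ($n{\left(M,k \right)} = -6 - \left(206 - 58 k - 23 M\right) = -6 + \left(-206 + 23 M + 58 k\right) = -212 + 23 M + 58 k$)
$\frac{n{\left(\frac{32}{-95},-30 \right)} - 20315}{11754 + \left(-34\right) \left(-20\right) o{\left(-2,1 \right)}} = \frac{\left(-212 + 23 \frac{32}{-95} + 58 \left(-30\right)\right) - 20315}{11754 + \left(-34\right) \left(-20\right) \left(-2 - 1\right)} = \frac{\left(-212 + 23 \cdot 32 \left(- \frac{1}{95}\right) - 1740\right) - 20315}{11754 + 680 \left(-2 - 1\right)} = \frac{\left(-212 + 23 \left(- \frac{32}{95}\right) - 1740\right) - 20315}{11754 + 680 \left(-3\right)} = \frac{\left(-212 - \frac{736}{95} - 1740\right) - 20315}{11754 - 2040} = \frac{- \frac{186176}{95} - 20315}{9714} = \left(- \frac{2116101}{95}\right) \frac{1}{9714} = - \frac{705367}{307610}$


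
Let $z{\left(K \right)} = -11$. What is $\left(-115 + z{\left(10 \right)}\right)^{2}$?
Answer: $15876$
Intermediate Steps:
$\left(-115 + z{\left(10 \right)}\right)^{2} = \left(-115 - 11\right)^{2} = \left(-126\right)^{2} = 15876$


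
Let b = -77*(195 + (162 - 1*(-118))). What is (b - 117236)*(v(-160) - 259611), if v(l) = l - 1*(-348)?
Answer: 39902111053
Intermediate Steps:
v(l) = 348 + l (v(l) = l + 348 = 348 + l)
b = -36575 (b = -77*(195 + (162 + 118)) = -77*(195 + 280) = -77*475 = -36575)
(b - 117236)*(v(-160) - 259611) = (-36575 - 117236)*((348 - 160) - 259611) = -153811*(188 - 259611) = -153811*(-259423) = 39902111053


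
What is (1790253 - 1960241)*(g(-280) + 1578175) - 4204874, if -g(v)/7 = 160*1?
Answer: -268084630214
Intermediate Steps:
g(v) = -1120
(1790253 - 1960241)*(g(-280) + 1578175) - 4204874 = (1790253 - 1960241)*(-1120 + 1578175) - 4204874 = -169988*1577055 - 4204874 = -268080425340 - 4204874 = -268084630214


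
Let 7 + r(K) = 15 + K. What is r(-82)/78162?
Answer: -37/39081 ≈ -0.00094675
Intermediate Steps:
r(K) = 8 + K (r(K) = -7 + (15 + K) = 8 + K)
r(-82)/78162 = (8 - 82)/78162 = -74*1/78162 = -37/39081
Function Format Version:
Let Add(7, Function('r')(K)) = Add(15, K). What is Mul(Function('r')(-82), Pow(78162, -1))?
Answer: Rational(-37, 39081) ≈ -0.00094675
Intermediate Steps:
Function('r')(K) = Add(8, K) (Function('r')(K) = Add(-7, Add(15, K)) = Add(8, K))
Mul(Function('r')(-82), Pow(78162, -1)) = Mul(Add(8, -82), Pow(78162, -1)) = Mul(-74, Rational(1, 78162)) = Rational(-37, 39081)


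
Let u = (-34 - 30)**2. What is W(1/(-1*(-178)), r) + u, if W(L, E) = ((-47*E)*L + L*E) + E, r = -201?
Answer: 351278/89 ≈ 3946.9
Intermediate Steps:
W(L, E) = E - 46*E*L (W(L, E) = (-47*E*L + E*L) + E = -46*E*L + E = E - 46*E*L)
u = 4096 (u = (-64)**2 = 4096)
W(1/(-1*(-178)), r) + u = -201*(1 - 46/((-1*(-178)))) + 4096 = -201*(1 - 46/178) + 4096 = -201*(1 - 46*1/178) + 4096 = -201*(1 - 23/89) + 4096 = -201*66/89 + 4096 = -13266/89 + 4096 = 351278/89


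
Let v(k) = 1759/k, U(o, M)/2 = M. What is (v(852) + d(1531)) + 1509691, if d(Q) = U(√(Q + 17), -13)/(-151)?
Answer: 194225054293/128652 ≈ 1.5097e+6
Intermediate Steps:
U(o, M) = 2*M
d(Q) = 26/151 (d(Q) = (2*(-13))/(-151) = -26*(-1/151) = 26/151)
(v(852) + d(1531)) + 1509691 = (1759/852 + 26/151) + 1509691 = 287761/128652 + 1509691 = 194225054293/128652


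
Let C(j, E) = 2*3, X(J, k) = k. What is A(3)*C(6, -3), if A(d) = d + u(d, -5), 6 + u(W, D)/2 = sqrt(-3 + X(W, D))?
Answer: -54 + 24*I*sqrt(2) ≈ -54.0 + 33.941*I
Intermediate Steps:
C(j, E) = 6
u(W, D) = -12 + 2*sqrt(-3 + D)
A(d) = -12 + d + 4*I*sqrt(2) (A(d) = d + (-12 + 2*sqrt(-3 - 5)) = d + (-12 + 2*sqrt(-8)) = d + (-12 + 2*(2*I*sqrt(2))) = d + (-12 + 4*I*sqrt(2)) = -12 + d + 4*I*sqrt(2))
A(3)*C(6, -3) = (-12 + 3 + 4*I*sqrt(2))*6 = (-9 + 4*I*sqrt(2))*6 = -54 + 24*I*sqrt(2)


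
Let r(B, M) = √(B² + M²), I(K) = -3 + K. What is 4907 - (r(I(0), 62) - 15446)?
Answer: 20353 - √3853 ≈ 20291.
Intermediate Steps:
4907 - (r(I(0), 62) - 15446) = 4907 - (√((-3 + 0)² + 62²) - 15446) = 4907 - (√((-3)² + 3844) - 15446) = 4907 - (√(9 + 3844) - 15446) = 4907 - (√3853 - 15446) = 4907 - (-15446 + √3853) = 4907 + (15446 - √3853) = 20353 - √3853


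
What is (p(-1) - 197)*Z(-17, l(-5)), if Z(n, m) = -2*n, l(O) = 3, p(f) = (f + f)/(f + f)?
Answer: -6664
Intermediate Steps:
p(f) = 1 (p(f) = (2*f)/((2*f)) = (2*f)*(1/(2*f)) = 1)
(p(-1) - 197)*Z(-17, l(-5)) = (1 - 197)*(-2*(-17)) = -196*34 = -6664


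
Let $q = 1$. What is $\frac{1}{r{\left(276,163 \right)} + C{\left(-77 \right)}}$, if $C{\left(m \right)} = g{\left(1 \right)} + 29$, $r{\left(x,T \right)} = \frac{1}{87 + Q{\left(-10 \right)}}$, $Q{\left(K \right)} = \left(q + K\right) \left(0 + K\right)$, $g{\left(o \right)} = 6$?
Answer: $\frac{177}{6196} \approx 0.028567$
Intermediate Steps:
$Q{\left(K \right)} = K \left(1 + K\right)$ ($Q{\left(K \right)} = \left(1 + K\right) \left(0 + K\right) = \left(1 + K\right) K = K \left(1 + K\right)$)
$r{\left(x,T \right)} = \frac{1}{177}$ ($r{\left(x,T \right)} = \frac{1}{87 - 10 \left(1 - 10\right)} = \frac{1}{87 - -90} = \frac{1}{87 + 90} = \frac{1}{177}$)
$C{\left(m \right)} = 35$ ($C{\left(m \right)} = 6 + 29 = 35$)
$\frac{1}{r{\left(276,163 \right)} + C{\left(-77 \right)}} = \frac{1}{\frac{1}{177} + 35} = \frac{1}{\frac{6196}{177}} = \frac{177}{6196}$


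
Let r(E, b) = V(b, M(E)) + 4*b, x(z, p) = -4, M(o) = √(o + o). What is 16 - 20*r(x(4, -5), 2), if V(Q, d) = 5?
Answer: -244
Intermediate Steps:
M(o) = √2*√o (M(o) = √(2*o) = √2*√o)
r(E, b) = 5 + 4*b
16 - 20*r(x(4, -5), 2) = 16 - 20*(5 + 4*2) = 16 - 20*(5 + 8) = 16 - 20*13 = 16 - 260 = -244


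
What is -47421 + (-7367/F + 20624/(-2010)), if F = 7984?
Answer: -380592045163/8023920 ≈ -47432.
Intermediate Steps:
-47421 + (-7367/F + 20624/(-2010)) = -47421 + (-7367/7984 + 20624/(-2010)) = -47421 + (-7367*1/7984 + 20624*(-1/2010)) = -47421 + (-7367/7984 - 10312/1005) = -47421 - 89734843/8023920 = -380592045163/8023920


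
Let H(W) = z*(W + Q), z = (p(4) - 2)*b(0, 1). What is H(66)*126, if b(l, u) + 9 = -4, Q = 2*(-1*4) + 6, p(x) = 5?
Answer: -314496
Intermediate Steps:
Q = -2 (Q = 2*(-4) + 6 = -8 + 6 = -2)
b(l, u) = -13 (b(l, u) = -9 - 4 = -13)
z = -39 (z = (5 - 2)*(-13) = 3*(-13) = -39)
H(W) = 78 - 39*W (H(W) = -39*(W - 2) = -39*(-2 + W) = 78 - 39*W)
H(66)*126 = (78 - 39*66)*126 = (78 - 2574)*126 = -2496*126 = -314496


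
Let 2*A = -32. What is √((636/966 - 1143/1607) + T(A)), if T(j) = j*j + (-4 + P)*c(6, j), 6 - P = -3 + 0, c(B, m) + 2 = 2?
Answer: √17133013451337/258727 ≈ 15.998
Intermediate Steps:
c(B, m) = 0 (c(B, m) = -2 + 2 = 0)
A = -16 (A = (½)*(-32) = -16)
P = 9 (P = 6 - (-3 + 0) = 6 - 1*(-3) = 6 + 3 = 9)
T(j) = j² (T(j) = j*j + (-4 + 9)*0 = j² + 5*0 = j² + 0 = j²)
√((636/966 - 1143/1607) + T(A)) = √((636/966 - 1143/1607) + (-16)²) = √((636*(1/966) - 1143*1/1607) + 256) = √((106/161 - 1143/1607) + 256) = √(-13681/258727 + 256) = √(66220431/258727) = √17133013451337/258727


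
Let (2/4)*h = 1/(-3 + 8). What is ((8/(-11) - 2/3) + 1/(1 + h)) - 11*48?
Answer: -122125/231 ≈ -528.68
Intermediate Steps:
h = 2/5 (h = 2/(-3 + 8) = 2/5 ≈ 0.40000)
((8/(-11) - 2/3) + 1/(1 + h)) - 11*48 = ((8/(-11) - 2/3) + 1/(1 + 2/5)) - 11*48 = ((8*(-1/11) - 2*1/3) + 1/(7/5)) - 528 = ((-8/11 - 2/3) + 5/7) - 528 = (-46/33 + 5/7) - 528 = -157/231 - 528 = -122125/231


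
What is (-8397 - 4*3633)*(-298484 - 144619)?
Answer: 10159908687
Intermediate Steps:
(-8397 - 4*3633)*(-298484 - 144619) = (-8397 - 14532)*(-443103) = -22929*(-443103) = 10159908687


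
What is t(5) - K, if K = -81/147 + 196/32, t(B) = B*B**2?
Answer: 46815/392 ≈ 119.43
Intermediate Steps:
t(B) = B**3
K = 2185/392 (K = -81*1/147 + 196*(1/32) = -27/49 + 49/8 = 2185/392 ≈ 5.5740)
t(5) - K = 5**3 - 1*2185/392 = 125 - 2185/392 = 46815/392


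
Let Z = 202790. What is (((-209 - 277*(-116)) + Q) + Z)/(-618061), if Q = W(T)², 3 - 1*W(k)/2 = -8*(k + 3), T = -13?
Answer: -258429/618061 ≈ -0.41813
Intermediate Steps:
W(k) = 54 + 16*k (W(k) = 6 - (-16)*(k + 3) = 6 - (-16)*(3 + k) = 6 - 2*(-24 - 8*k) = 6 + (48 + 16*k) = 54 + 16*k)
Q = 23716 (Q = (54 + 16*(-13))² = (54 - 208)² = (-154)² = 23716)
(((-209 - 277*(-116)) + Q) + Z)/(-618061) = (((-209 - 277*(-116)) + 23716) + 202790)/(-618061) = (((-209 + 32132) + 23716) + 202790)*(-1/618061) = ((31923 + 23716) + 202790)*(-1/618061) = (55639 + 202790)*(-1/618061) = 258429*(-1/618061) = -258429/618061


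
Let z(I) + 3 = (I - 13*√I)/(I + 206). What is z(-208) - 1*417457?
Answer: -417356 + 26*I*√13 ≈ -4.1736e+5 + 93.744*I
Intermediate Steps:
z(I) = -3 + (I - 13*√I)/(206 + I) (z(I) = -3 + (I - 13*√I)/(I + 206) = -3 + (I - 13*√I)/(206 + I))
z(-208) - 1*417457 = (-618 - 52*I*√13 - 2*(-208))/(206 - 208) - 1*417457 = (-618 - 52*I*√13 + 416)/(-2) - 417457 = -(-618 - 52*I*√13 + 416)/2 - 417457 = -(-202 - 52*I*√13)/2 - 417457 = (101 + 26*I*√13) - 417457 = -417356 + 26*I*√13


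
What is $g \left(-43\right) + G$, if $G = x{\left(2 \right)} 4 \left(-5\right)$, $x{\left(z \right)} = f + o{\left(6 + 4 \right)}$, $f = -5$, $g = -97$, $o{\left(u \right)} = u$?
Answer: $4071$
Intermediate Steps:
$x{\left(z \right)} = 5$ ($x{\left(z \right)} = -5 + \left(6 + 4\right) = -5 + 10 = 5$)
$G = -100$ ($G = 5 \cdot 4 \left(-5\right) = 20 \left(-5\right) = -100$)
$g \left(-43\right) + G = \left(-97\right) \left(-43\right) - 100 = 4171 - 100 = 4071$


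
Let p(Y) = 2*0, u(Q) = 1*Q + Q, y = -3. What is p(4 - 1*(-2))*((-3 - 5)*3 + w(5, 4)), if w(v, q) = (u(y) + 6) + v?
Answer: 0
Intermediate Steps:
u(Q) = 2*Q (u(Q) = Q + Q = 2*Q)
p(Y) = 0
w(v, q) = v (w(v, q) = (2*(-3) + 6) + v = (-6 + 6) + v = 0 + v = v)
p(4 - 1*(-2))*((-3 - 5)*3 + w(5, 4)) = 0*((-3 - 5)*3 + 5) = 0*(-8*3 + 5) = 0*(-24 + 5) = 0*(-19) = 0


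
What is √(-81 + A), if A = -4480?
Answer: I*√4561 ≈ 67.535*I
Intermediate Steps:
√(-81 + A) = √(-81 - 4480) = √(-4561) = I*√4561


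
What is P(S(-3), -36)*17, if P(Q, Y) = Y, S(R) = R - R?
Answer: -612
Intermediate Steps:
S(R) = 0
P(S(-3), -36)*17 = -36*17 = -612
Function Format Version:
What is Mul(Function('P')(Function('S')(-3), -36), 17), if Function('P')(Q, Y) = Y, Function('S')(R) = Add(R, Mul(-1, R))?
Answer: -612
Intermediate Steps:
Function('S')(R) = 0
Mul(Function('P')(Function('S')(-3), -36), 17) = Mul(-36, 17) = -612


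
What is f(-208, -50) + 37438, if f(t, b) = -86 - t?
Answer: 37560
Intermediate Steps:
f(-208, -50) + 37438 = (-86 - 1*(-208)) + 37438 = (-86 + 208) + 37438 = 122 + 37438 = 37560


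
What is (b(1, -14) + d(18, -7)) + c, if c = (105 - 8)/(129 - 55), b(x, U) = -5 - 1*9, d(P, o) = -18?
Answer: -2271/74 ≈ -30.689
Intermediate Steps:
b(x, U) = -14 (b(x, U) = -5 - 9 = -14)
c = 97/74 ≈ 1.3108
(b(1, -14) + d(18, -7)) + c = (-14 - 18) + 97/74 = -32 + 97/74 = -2271/74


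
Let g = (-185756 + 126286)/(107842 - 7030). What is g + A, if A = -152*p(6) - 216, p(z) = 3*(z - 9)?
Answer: 58037977/50406 ≈ 1151.4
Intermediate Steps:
p(z) = -27 + 3*z (p(z) = 3*(-9 + z) = -27 + 3*z)
g = -29735/50406 (g = -59470/100812 = -59470*1/100812 = -29735/50406 ≈ -0.58991)
A = 1152 (A = -152*(-27 + 3*6) - 216 = -152*(-27 + 18) - 216 = -152*(-9) - 216 = 1368 - 216 = 1152)
g + A = -29735/50406 + 1152 = 58037977/50406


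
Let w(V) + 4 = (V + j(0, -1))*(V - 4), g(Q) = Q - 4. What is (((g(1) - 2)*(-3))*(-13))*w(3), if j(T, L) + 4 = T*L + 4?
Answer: 1365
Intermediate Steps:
j(T, L) = L*T (j(T, L) = -4 + (T*L + 4) = -4 + (L*T + 4) = -4 + (4 + L*T) = L*T)
g(Q) = -4 + Q
w(V) = -4 + V*(-4 + V) (w(V) = -4 + (V - 1*0)*(V - 4) = -4 + (V + 0)*(-4 + V) = -4 + V*(-4 + V))
(((g(1) - 2)*(-3))*(-13))*w(3) = ((((-4 + 1) - 2)*(-3))*(-13))*(-4 + 3**2 - 4*3) = (((-3 - 2)*(-3))*(-13))*(-4 + 9 - 12) = (-5*(-3)*(-13))*(-7) = (15*(-13))*(-7) = -195*(-7) = 1365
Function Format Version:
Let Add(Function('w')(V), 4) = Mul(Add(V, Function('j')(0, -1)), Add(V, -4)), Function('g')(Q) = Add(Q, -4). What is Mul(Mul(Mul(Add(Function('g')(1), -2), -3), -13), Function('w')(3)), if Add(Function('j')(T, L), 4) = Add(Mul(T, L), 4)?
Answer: 1365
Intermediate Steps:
Function('j')(T, L) = Mul(L, T) (Function('j')(T, L) = Add(-4, Add(Mul(T, L), 4)) = Add(-4, Add(Mul(L, T), 4)) = Add(-4, Add(4, Mul(L, T))) = Mul(L, T))
Function('g')(Q) = Add(-4, Q)
Function('w')(V) = Add(-4, Mul(V, Add(-4, V))) (Function('w')(V) = Add(-4, Mul(Add(V, Mul(-1, 0)), Add(V, -4))) = Add(-4, Mul(Add(V, 0), Add(-4, V))) = Add(-4, Mul(V, Add(-4, V))))
Mul(Mul(Mul(Add(Function('g')(1), -2), -3), -13), Function('w')(3)) = Mul(Mul(Mul(Add(Add(-4, 1), -2), -3), -13), Add(-4, Pow(3, 2), Mul(-4, 3))) = Mul(Mul(Mul(Add(-3, -2), -3), -13), Add(-4, 9, -12)) = Mul(Mul(Mul(-5, -3), -13), -7) = Mul(Mul(15, -13), -7) = Mul(-195, -7) = 1365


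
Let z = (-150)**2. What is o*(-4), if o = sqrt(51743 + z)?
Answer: -4*sqrt(74243) ≈ -1089.9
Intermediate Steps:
z = 22500
o = sqrt(74243) (o = sqrt(51743 + 22500) = sqrt(74243) ≈ 272.48)
o*(-4) = sqrt(74243)*(-4) = -4*sqrt(74243)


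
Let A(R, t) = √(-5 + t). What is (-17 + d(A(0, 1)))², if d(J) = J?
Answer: 285 - 68*I ≈ 285.0 - 68.0*I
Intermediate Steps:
(-17 + d(A(0, 1)))² = (-17 + √(-5 + 1))² = (-17 + √(-4))² = (-17 + 2*I)²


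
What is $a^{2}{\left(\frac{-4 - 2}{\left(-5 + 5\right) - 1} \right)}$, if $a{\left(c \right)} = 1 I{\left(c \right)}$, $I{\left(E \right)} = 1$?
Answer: $1$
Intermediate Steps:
$a{\left(c \right)} = 1$ ($a{\left(c \right)} = 1 \cdot 1 = 1$)
$a^{2}{\left(\frac{-4 - 2}{\left(-5 + 5\right) - 1} \right)} = 1^{2} = 1$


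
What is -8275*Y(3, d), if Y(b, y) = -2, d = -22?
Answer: 16550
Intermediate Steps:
-8275*Y(3, d) = -8275*(-2) = 16550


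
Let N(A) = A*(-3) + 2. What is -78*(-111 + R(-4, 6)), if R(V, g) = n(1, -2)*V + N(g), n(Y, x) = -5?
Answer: 8346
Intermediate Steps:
N(A) = 2 - 3*A (N(A) = -3*A + 2 = 2 - 3*A)
R(V, g) = 2 - 5*V - 3*g (R(V, g) = -5*V + (2 - 3*g) = 2 - 5*V - 3*g)
-78*(-111 + R(-4, 6)) = -78*(-111 + (2 - 5*(-4) - 3*6)) = -78*(-111 + (2 + 20 - 18)) = -78*(-111 + 4) = -78*(-107) = 8346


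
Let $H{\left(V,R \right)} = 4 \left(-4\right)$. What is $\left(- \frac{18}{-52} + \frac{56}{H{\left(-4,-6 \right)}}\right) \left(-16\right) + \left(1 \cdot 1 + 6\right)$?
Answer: $\frac{747}{13} \approx 57.462$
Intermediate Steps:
$H{\left(V,R \right)} = -16$
$\left(- \frac{18}{-52} + \frac{56}{H{\left(-4,-6 \right)}}\right) \left(-16\right) + \left(1 \cdot 1 + 6\right) = \left(- \frac{18}{-52} + \frac{56}{-16}\right) \left(-16\right) + \left(1 \cdot 1 + 6\right) = \left(\left(-18\right) \left(- \frac{1}{52}\right) + 56 \left(- \frac{1}{16}\right)\right) \left(-16\right) + \left(1 + 6\right) = \left(\frac{9}{26} - \frac{7}{2}\right) \left(-16\right) + 7 = \left(- \frac{41}{13}\right) \left(-16\right) + 7 = \frac{656}{13} + 7 = \frac{747}{13}$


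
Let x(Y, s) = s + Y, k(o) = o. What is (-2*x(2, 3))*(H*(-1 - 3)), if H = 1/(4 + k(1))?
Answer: 8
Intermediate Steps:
H = ⅕ (H = 1/(4 + 1) = 1/5 = ⅕ ≈ 0.20000)
x(Y, s) = Y + s
(-2*x(2, 3))*(H*(-1 - 3)) = (-2*(2 + 3))*((-1 - 3)/5) = (-2*5)*((⅕)*(-4)) = -10*(-⅘) = 8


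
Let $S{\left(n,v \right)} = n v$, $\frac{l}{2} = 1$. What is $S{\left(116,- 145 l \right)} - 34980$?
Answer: $-68620$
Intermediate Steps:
$l = 2$ ($l = 2 \cdot 1 = 2$)
$S{\left(116,- 145 l \right)} - 34980 = 116 \left(\left(-145\right) 2\right) - 34980 = 116 \left(-290\right) - 34980 = -33640 - 34980 = -68620$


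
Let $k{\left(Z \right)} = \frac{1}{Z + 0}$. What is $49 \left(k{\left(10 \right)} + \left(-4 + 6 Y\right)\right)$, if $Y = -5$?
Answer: $- \frac{16611}{10} \approx -1661.1$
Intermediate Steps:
$k{\left(Z \right)} = \frac{1}{Z}$
$49 \left(k{\left(10 \right)} + \left(-4 + 6 Y\right)\right) = 49 \left(\frac{1}{10} + \left(-4 + 6 \left(-5\right)\right)\right) = 49 \left(\frac{1}{10} - 34\right) = 49 \left(- \frac{339}{10}\right) = - \frac{16611}{10}$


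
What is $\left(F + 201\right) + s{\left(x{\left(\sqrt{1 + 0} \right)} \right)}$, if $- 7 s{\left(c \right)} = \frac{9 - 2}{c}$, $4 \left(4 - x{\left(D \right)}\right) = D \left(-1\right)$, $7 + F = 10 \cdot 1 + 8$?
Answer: $\frac{3600}{17} \approx 211.76$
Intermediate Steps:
$F = 11$ ($F = -7 + \left(10 \cdot 1 + 8\right) = -7 + \left(10 + 8\right) = -7 + 18 = 11$)
$x{\left(D \right)} = 4 + \frac{D}{4}$ ($x{\left(D \right)} = 4 - \frac{D \left(-1\right)}{4} = 4 - \frac{\left(-1\right) D}{4} = 4 + \frac{D}{4}$)
$s{\left(c \right)} = - \frac{1}{c}$ ($s{\left(c \right)} = - \frac{\left(9 - 2\right) \frac{1}{c}}{7} = - \frac{7 \frac{1}{c}}{7} = - \frac{1}{c}$)
$\left(F + 201\right) + s{\left(x{\left(\sqrt{1 + 0} \right)} \right)} = \left(11 + 201\right) - \frac{1}{4 + \frac{\sqrt{1 + 0}}{4}} = 212 - \frac{1}{4 + \frac{\sqrt{1}}{4}} = 212 - \frac{1}{4 + \frac{1}{4} \cdot 1} = 212 - \frac{1}{4 + \frac{1}{4}} = 212 - \frac{1}{\frac{17}{4}} = 212 - \frac{4}{17} = \frac{3600}{17}$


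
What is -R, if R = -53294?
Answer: 53294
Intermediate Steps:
-R = -1*(-53294) = 53294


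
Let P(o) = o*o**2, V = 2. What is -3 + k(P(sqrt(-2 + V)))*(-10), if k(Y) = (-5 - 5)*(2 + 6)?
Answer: 797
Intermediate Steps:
P(o) = o**3
k(Y) = -80 (k(Y) = -10*8 = -80)
-3 + k(P(sqrt(-2 + V)))*(-10) = -3 - 80*(-10) = -3 + 800 = 797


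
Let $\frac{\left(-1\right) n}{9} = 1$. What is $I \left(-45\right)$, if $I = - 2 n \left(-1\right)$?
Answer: $810$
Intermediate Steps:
$n = -9$ ($n = \left(-9\right) 1 = -9$)
$I = -18$ ($I = \left(-2\right) \left(-9\right) \left(-1\right) = 18 \left(-1\right) = -18$)
$I \left(-45\right) = \left(-18\right) \left(-45\right) = 810$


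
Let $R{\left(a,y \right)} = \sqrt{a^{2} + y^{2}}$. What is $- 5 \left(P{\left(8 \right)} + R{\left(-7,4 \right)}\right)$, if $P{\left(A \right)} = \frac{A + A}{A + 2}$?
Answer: $-8 - 5 \sqrt{65} \approx -48.311$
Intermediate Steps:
$P{\left(A \right)} = \frac{2 A}{2 + A}$
$- 5 \left(P{\left(8 \right)} + R{\left(-7,4 \right)}\right) = - 5 \left(2 \cdot 8 \frac{1}{2 + 8} + \sqrt{\left(-7\right)^{2} + 4^{2}}\right) = - 5 \left(2 \cdot 8 \cdot \frac{1}{10} + \sqrt{49 + 16}\right) = - 5 \left(2 \cdot 8 \cdot \frac{1}{10} + \sqrt{65}\right) = - 5 \left(\frac{8}{5} + \sqrt{65}\right) = -8 - 5 \sqrt{65}$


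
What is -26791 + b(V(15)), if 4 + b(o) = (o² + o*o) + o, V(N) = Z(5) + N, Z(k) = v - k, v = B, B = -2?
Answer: -26659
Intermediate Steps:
v = -2
Z(k) = -2 - k
V(N) = -7 + N (V(N) = (-2 - 1*5) + N = (-2 - 5) + N = -7 + N)
b(o) = -4 + o + 2*o² (b(o) = -4 + ((o² + o*o) + o) = -4 + ((o² + o²) + o) = -4 + (2*o² + o) = -4 + (o + 2*o²) = -4 + o + 2*o²)
-26791 + b(V(15)) = -26791 + (-4 + (-7 + 15) + 2*(-7 + 15)²) = -26791 + (-4 + 8 + 2*8²) = -26791 + (-4 + 8 + 2*64) = -26791 + (-4 + 8 + 128) = -26791 + 132 = -26659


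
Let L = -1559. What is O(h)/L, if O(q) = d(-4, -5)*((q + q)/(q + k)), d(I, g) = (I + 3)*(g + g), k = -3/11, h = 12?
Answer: -880/67037 ≈ -0.013127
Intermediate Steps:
k = -3/11 (k = -3*1/11 = -3/11 ≈ -0.27273)
d(I, g) = 2*g*(3 + I) (d(I, g) = (3 + I)*(2*g) = 2*g*(3 + I))
O(q) = 20*q/(-3/11 + q) (O(q) = (2*(-5)*(3 - 4))*((q + q)/(q - 3/11)) = (2*(-5)*(-1))*((2*q)/(-3/11 + q)) = 10*(2*q/(-3/11 + q)) = 20*q/(-3/11 + q))
O(h)/L = (220*12/(-3 + 11*12))/(-1559) = (220*12/(-3 + 132))*(-1/1559) = (220*12/129)*(-1/1559) = (220*12*(1/129))*(-1/1559) = (880/43)*(-1/1559) = -880/67037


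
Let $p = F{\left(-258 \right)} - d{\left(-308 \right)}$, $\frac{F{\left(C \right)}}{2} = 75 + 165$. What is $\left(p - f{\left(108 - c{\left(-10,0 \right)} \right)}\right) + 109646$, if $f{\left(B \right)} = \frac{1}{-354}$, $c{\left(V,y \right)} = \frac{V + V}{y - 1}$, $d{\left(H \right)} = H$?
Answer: $\frac{39093637}{354} \approx 1.1043 \cdot 10^{5}$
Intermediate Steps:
$F{\left(C \right)} = 480$ ($F{\left(C \right)} = 2 \left(75 + 165\right) = 2 \cdot 240 = 480$)
$c{\left(V,y \right)} = \frac{2 V}{-1 + y}$
$p = 788$ ($p = 480 - -308 = 480 + 308 = 788$)
$f{\left(B \right)} = - \frac{1}{354}$
$\left(p - f{\left(108 - c{\left(-10,0 \right)} \right)}\right) + 109646 = \left(788 - - \frac{1}{354}\right) + 109646 = \left(788 + \frac{1}{354}\right) + 109646 = \frac{278953}{354} + 109646 = \frac{39093637}{354}$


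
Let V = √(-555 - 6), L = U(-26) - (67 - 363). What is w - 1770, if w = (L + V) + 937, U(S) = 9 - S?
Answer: -502 + I*√561 ≈ -502.0 + 23.685*I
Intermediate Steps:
L = 331 (L = (9 - 1*(-26)) - (67 - 363) = (9 + 26) - 1*(-296) = 35 + 296 = 331)
V = I*√561 (V = √(-561) = I*√561 ≈ 23.685*I)
w = 1268 + I*√561 (w = (331 + I*√561) + 937 = 1268 + I*√561 ≈ 1268.0 + 23.685*I)
w - 1770 = (1268 + I*√561) - 1770 = -502 + I*√561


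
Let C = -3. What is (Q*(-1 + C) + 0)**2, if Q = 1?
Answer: 16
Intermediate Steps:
(Q*(-1 + C) + 0)**2 = (1*(-1 - 3) + 0)**2 = (1*(-4) + 0)**2 = (-4 + 0)**2 = (-4)**2 = 16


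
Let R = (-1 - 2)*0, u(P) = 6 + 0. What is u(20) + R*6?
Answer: 6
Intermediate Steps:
u(P) = 6
R = 0 (R = -3*0 = 0)
u(20) + R*6 = 6 + 0*6 = 6 + 0 = 6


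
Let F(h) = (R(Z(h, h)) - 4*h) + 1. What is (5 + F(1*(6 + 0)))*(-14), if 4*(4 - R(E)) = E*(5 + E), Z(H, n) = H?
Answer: 427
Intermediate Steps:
R(E) = 4 - E*(5 + E)/4
F(h) = 5 - 21*h/4 - h²/4 (F(h) = ((4 - 5*h/4 - h²/4) - 4*h) + 1 = (4 - 21*h/4 - h²/4) + 1 = 5 - 21*h/4 - h²/4)
(5 + F(1*(6 + 0)))*(-14) = (5 + (5 - 21*(6 + 0)/4 - (6 + 0)²/4))*(-14) = (5 + (5 - 21*6/4 - (1*6)²/4))*(-14) = (5 + (5 - 21/4*6 - ¼*6²))*(-14) = (5 + (5 - 63/2 - ¼*36))*(-14) = (5 + (5 - 63/2 - 9))*(-14) = (5 - 71/2)*(-14) = -61/2*(-14) = 427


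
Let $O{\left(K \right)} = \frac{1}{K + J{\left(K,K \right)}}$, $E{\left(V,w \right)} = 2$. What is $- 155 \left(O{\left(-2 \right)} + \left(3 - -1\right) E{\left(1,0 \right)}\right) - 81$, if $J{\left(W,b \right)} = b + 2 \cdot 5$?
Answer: $- \frac{8081}{6} \approx -1346.8$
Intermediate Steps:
$J{\left(W,b \right)} = 10 + b$ ($J{\left(W,b \right)} = b + 10 = 10 + b$)
$O{\left(K \right)} = \frac{1}{10 + 2 K}$ ($O{\left(K \right)} = \frac{1}{K + \left(10 + K\right)} = \frac{1}{10 + 2 K}$)
$- 155 \left(O{\left(-2 \right)} + \left(3 - -1\right) E{\left(1,0 \right)}\right) - 81 = - 155 \left(\frac{1}{2 \left(5 - 2\right)} + \left(3 - -1\right) 2\right) - 81 = - 155 \left(\frac{1}{2 \cdot 3} + \left(3 + 1\right) 2\right) - 81 = - 155 \left(\frac{1}{2} \cdot \frac{1}{3} + 4 \cdot 2\right) - 81 = - 155 \left(\frac{1}{6} + 8\right) - 81 = \left(-155\right) \frac{49}{6} - 81 = - \frac{7595}{6} - 81 = - \frac{8081}{6}$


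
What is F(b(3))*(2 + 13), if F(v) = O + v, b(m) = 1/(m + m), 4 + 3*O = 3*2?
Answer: 25/2 ≈ 12.500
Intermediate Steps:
O = 2/3 (O = -4/3 + (3*2)/3 = -4/3 + (1/3)*6 = -4/3 + 2 = 2/3 ≈ 0.66667)
b(m) = 1/(2*m)
F(v) = 2/3 + v
F(b(3))*(2 + 13) = (2/3 + (1/2)/3)*(2 + 13) = (2/3 + (1/2)*(1/3))*15 = (2/3 + 1/6)*15 = (5/6)*15 = 25/2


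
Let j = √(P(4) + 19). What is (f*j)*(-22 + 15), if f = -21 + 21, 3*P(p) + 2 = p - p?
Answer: 0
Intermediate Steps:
P(p) = -⅔ (P(p) = -⅔ + (p - p)/3 = -⅔ + (⅓)*0 = -⅔ + 0 = -⅔)
f = 0
j = √165/3 (j = √(-⅔ + 19) = √(55/3) = √165/3 ≈ 4.2817)
(f*j)*(-22 + 15) = (0*(√165/3))*(-22 + 15) = 0*(-7) = 0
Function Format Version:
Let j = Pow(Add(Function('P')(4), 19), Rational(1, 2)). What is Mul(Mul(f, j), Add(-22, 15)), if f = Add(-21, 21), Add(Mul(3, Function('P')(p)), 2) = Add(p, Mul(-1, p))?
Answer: 0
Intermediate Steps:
Function('P')(p) = Rational(-2, 3) (Function('P')(p) = Add(Rational(-2, 3), Mul(Rational(1, 3), Add(p, Mul(-1, p)))) = Add(Rational(-2, 3), Mul(Rational(1, 3), 0)) = Add(Rational(-2, 3), 0) = Rational(-2, 3))
f = 0
j = Mul(Rational(1, 3), Pow(165, Rational(1, 2))) (j = Pow(Add(Rational(-2, 3), 19), Rational(1, 2)) = Pow(Rational(55, 3), Rational(1, 2)) = Mul(Rational(1, 3), Pow(165, Rational(1, 2))) ≈ 4.2817)
Mul(Mul(f, j), Add(-22, 15)) = Mul(Mul(0, Mul(Rational(1, 3), Pow(165, Rational(1, 2)))), Add(-22, 15)) = Mul(0, -7) = 0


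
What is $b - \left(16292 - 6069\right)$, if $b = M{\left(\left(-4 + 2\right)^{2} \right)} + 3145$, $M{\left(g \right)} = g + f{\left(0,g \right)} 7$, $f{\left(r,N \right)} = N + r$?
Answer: $-7046$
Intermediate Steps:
$M{\left(g \right)} = 8 g$ ($M{\left(g \right)} = g + \left(g + 0\right) 7 = g + g 7 = g + 7 g = 8 g$)
$b = 3177$ ($b = 8 \left(-4 + 2\right)^{2} + 3145 = 8 \left(-2\right)^{2} + 3145 = 8 \cdot 4 + 3145 = 32 + 3145 = 3177$)
$b - \left(16292 - 6069\right) = 3177 - \left(16292 - 6069\right) = 3177 - 10223 = -7046$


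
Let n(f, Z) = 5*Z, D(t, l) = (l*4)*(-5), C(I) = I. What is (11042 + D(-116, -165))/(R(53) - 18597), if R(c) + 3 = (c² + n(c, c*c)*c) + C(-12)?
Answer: 7171/364291 ≈ 0.019685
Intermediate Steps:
D(t, l) = -20*l (D(t, l) = (4*l)*(-5) = -20*l)
R(c) = -15 + c² + 5*c³ (R(c) = -3 + ((c² + (5*(c*c))*c) - 12) = -3 + ((c² + (5*c²)*c) - 12) = -3 + ((c² + 5*c³) - 12) = -3 + (-12 + c² + 5*c³) = -15 + c² + 5*c³)
(11042 + D(-116, -165))/(R(53) - 18597) = (11042 - 20*(-165))/((-15 + 53² + 5*53³) - 18597) = (11042 + 3300)/((-15 + 2809 + 5*148877) - 18597) = 14342/((-15 + 2809 + 744385) - 18597) = 14342/(747179 - 18597) = 14342/728582 = 14342*(1/728582) = 7171/364291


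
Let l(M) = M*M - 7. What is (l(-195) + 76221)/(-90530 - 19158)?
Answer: -114239/109688 ≈ -1.0415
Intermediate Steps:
l(M) = -7 + M**2 (l(M) = M**2 - 7 = -7 + M**2)
(l(-195) + 76221)/(-90530 - 19158) = ((-7 + (-195)**2) + 76221)/(-90530 - 19158) = ((-7 + 38025) + 76221)/(-109688) = (38018 + 76221)*(-1/109688) = 114239*(-1/109688) = -114239/109688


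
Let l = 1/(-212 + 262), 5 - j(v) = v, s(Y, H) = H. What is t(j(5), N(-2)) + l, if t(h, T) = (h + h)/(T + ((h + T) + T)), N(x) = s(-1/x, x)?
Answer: 1/50 ≈ 0.020000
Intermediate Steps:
j(v) = 5 - v
N(x) = x
t(h, T) = 2*h/(h + 3*T) (t(h, T) = (2*h)/(T + ((T + h) + T)) = (2*h)/(T + (h + 2*T)) = (2*h)/(h + 3*T) = 2*h/(h + 3*T))
l = 1/50 ≈ 0.020000
t(j(5), N(-2)) + l = 2*(5 - 1*5)/((5 - 1*5) + 3*(-2)) + 1/50 = 2*(5 - 5)/((5 - 5) - 6) + 1/50 = 2*0/(0 - 6) + 1/50 = 2*0/(-6) + 1/50 = 2*0*(-⅙) + 1/50 = 0 + 1/50 = 1/50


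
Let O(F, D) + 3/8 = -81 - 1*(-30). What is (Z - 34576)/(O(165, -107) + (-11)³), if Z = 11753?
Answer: 182584/11059 ≈ 16.510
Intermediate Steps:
O(F, D) = -411/8 (O(F, D) = -3/8 + (-81 - 1*(-30)) = -3/8 + (-81 + 30) = -3/8 - 51 = -411/8)
(Z - 34576)/(O(165, -107) + (-11)³) = (11753 - 34576)/(-411/8 + (-11)³) = -22823/(-411/8 - 1331) = -22823/(-11059/8) = -22823*(-8/11059) = 182584/11059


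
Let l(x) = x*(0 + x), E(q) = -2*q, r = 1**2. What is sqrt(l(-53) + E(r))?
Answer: sqrt(2807) ≈ 52.981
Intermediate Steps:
r = 1
l(x) = x**2 (l(x) = x*x = x**2)
sqrt(l(-53) + E(r)) = sqrt((-53)**2 - 2*1) = sqrt(2809 - 2) = sqrt(2807)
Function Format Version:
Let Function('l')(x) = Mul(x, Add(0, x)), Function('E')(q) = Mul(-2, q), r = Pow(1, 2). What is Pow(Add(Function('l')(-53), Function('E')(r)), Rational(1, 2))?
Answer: Pow(2807, Rational(1, 2)) ≈ 52.981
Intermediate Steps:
r = 1
Function('l')(x) = Pow(x, 2) (Function('l')(x) = Mul(x, x) = Pow(x, 2))
Pow(Add(Function('l')(-53), Function('E')(r)), Rational(1, 2)) = Pow(Add(Pow(-53, 2), Mul(-2, 1)), Rational(1, 2)) = Pow(Add(2809, -2), Rational(1, 2)) = Pow(2807, Rational(1, 2))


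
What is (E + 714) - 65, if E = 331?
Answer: 980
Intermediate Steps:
(E + 714) - 65 = (331 + 714) - 65 = 1045 - 65 = 980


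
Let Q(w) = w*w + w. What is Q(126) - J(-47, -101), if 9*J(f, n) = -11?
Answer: 144029/9 ≈ 16003.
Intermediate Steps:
J(f, n) = -11/9 (J(f, n) = (1/9)*(-11) = -11/9)
Q(w) = w + w**2 (Q(w) = w**2 + w = w + w**2)
Q(126) - J(-47, -101) = 126*(1 + 126) - 1*(-11/9) = 126*127 + 11/9 = 16002 + 11/9 = 144029/9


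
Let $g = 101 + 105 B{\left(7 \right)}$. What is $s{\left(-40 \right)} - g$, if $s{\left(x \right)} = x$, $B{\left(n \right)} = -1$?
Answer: $-36$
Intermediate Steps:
$g = -4$ ($g = 101 + 105 \left(-1\right) = 101 - 105 = -4$)
$s{\left(-40 \right)} - g = -40 - -4 = -40 + 4 = -36$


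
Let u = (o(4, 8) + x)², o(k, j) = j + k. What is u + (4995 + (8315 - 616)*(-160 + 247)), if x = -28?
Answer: 675064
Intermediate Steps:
u = 256 (u = ((8 + 4) - 28)² = (12 - 28)² = (-16)² = 256)
u + (4995 + (8315 - 616)*(-160 + 247)) = 256 + (4995 + (8315 - 616)*(-160 + 247)) = 256 + (4995 + 7699*87) = 256 + (4995 + 669813) = 256 + 674808 = 675064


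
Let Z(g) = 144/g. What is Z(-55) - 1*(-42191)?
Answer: 2320361/55 ≈ 42188.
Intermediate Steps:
Z(-55) - 1*(-42191) = 144/(-55) - 1*(-42191) = 144*(-1/55) + 42191 = -144/55 + 42191 = 2320361/55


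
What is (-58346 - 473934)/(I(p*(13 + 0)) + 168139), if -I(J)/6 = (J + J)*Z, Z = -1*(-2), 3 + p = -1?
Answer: -532280/169387 ≈ -3.1424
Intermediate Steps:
p = -4 (p = -3 - 1 = -4)
Z = 2
I(J) = -24*J (I(J) = -6*(J + J)*2 = -6*2*J*2 = -24*J)
(-58346 - 473934)/(I(p*(13 + 0)) + 168139) = (-58346 - 473934)/(-(-96)*(13 + 0) + 168139) = -532280/(-(-96)*13 + 168139) = -532280/(-24*(-52) + 168139) = -532280/(1248 + 168139) = -532280/169387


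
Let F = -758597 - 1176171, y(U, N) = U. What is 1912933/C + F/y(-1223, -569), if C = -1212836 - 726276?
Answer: 3749392328957/2371533976 ≈ 1581.0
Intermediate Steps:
F = -1934768
C = -1939112
1912933/C + F/y(-1223, -569) = 1912933/(-1939112) - 1934768/(-1223) = 1912933*(-1/1939112) - 1934768*(-1/1223) = -1912933/1939112 + 1934768/1223 = 3749392328957/2371533976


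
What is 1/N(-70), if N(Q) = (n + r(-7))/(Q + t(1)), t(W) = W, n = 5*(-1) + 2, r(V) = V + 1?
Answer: 23/3 ≈ 7.6667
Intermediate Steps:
r(V) = 1 + V
n = -3 (n = -5 + 2 = -3)
N(Q) = -9/(1 + Q) (N(Q) = (-3 + (1 - 7))/(Q + 1) = (-3 - 6)/(1 + Q) = -9/(1 + Q))
1/N(-70) = 1/(-9/(1 - 70)) = 1/(-9/(-69)) = 1/(-9*(-1/69)) = 1/(3/23) = 23/3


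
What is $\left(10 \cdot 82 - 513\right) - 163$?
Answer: $144$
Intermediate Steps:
$\left(10 \cdot 82 - 513\right) - 163 = \left(820 - 513\right) - 163 = 307 - 163 = 144$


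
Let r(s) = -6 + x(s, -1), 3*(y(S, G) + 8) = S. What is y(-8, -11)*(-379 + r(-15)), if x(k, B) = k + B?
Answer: 12832/3 ≈ 4277.3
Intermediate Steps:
x(k, B) = B + k
y(S, G) = -8 + S/3
r(s) = -7 + s (r(s) = -6 + (-1 + s) = -7 + s)
y(-8, -11)*(-379 + r(-15)) = (-8 + (⅓)*(-8))*(-379 + (-7 - 15)) = (-8 - 8/3)*(-379 - 22) = -32/3*(-401) = 12832/3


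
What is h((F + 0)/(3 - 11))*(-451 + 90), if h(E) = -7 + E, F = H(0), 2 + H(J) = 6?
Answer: 5415/2 ≈ 2707.5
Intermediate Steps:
H(J) = 4 (H(J) = -2 + 6 = 4)
F = 4
h((F + 0)/(3 - 11))*(-451 + 90) = (-7 + (4 + 0)/(3 - 11))*(-451 + 90) = (-7 + 4/(-8))*(-361) = (-7 + 4*(-⅛))*(-361) = (-7 - ½)*(-361) = -15/2*(-361) = 5415/2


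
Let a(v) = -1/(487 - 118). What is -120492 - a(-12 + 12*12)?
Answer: -44461547/369 ≈ -1.2049e+5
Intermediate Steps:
a(v) = -1/369
-120492 - a(-12 + 12*12) = -120492 - 1*(-1/369) = -120492 + 1/369 = -44461547/369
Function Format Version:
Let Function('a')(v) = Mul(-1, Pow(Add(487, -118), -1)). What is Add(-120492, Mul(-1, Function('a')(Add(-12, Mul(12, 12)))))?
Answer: Rational(-44461547, 369) ≈ -1.2049e+5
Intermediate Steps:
Function('a')(v) = Rational(-1, 369) (Function('a')(v) = Mul(-1, Pow(369, -1)) = Mul(-1, Rational(1, 369)) = Rational(-1, 369))
Add(-120492, Mul(-1, Function('a')(Add(-12, Mul(12, 12))))) = Add(-120492, Mul(-1, Rational(-1, 369))) = Add(-120492, Rational(1, 369)) = Rational(-44461547, 369)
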